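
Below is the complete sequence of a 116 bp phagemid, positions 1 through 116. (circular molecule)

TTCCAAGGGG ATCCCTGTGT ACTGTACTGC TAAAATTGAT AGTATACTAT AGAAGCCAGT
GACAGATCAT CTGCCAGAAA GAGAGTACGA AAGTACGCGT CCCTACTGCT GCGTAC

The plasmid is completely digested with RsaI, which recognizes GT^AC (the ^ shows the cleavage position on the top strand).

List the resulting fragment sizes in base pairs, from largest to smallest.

RsaI sites (GTAC) start at positions 19, 24, 85, 93, 113.
RsaI cuts after base 2 of each site, so after positions 20, 25, 86, 94, 114.
Circular molecule, 5 cuts → 5 fragments:
  21–25 → 5 bp
  26–86 → 61 bp
  87–94 → 8 bp
  95–114 → 20 bp
  115–116 then 1–20 → 2 + 20 = 22 bp
Sorted largest to smallest: 61, 22, 20, 8, 5 bp.

61, 22, 20, 8, 5 bp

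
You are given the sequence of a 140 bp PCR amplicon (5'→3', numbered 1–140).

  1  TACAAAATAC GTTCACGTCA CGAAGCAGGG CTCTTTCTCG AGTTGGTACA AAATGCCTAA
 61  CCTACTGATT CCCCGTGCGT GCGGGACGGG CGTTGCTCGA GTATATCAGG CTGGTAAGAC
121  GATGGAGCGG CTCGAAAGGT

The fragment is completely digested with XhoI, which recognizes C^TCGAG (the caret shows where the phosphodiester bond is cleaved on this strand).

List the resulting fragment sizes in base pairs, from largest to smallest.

XhoI sites (CTCGAG) start at positions 37, 96.
XhoI cuts after the first base of each site, so after positions 37, 96.
Linear molecule, 2 cuts → 3 fragments:
  1–37 → 37 bp
  38–96 → 59 bp
  97–140 → 44 bp
Sorted largest to smallest: 59, 44, 37 bp.

59, 44, 37 bp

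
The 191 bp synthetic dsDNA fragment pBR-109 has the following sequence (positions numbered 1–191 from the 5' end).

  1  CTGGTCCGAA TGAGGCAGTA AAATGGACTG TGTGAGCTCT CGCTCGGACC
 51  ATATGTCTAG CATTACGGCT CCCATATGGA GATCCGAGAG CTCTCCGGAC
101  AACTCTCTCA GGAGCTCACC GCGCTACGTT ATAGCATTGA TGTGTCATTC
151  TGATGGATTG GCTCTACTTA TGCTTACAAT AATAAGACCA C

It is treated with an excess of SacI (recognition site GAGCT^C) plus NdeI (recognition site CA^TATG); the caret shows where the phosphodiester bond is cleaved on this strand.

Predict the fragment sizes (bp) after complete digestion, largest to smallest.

SacI sites (GAGCTC) start at positions 34, 88, 112.
SacI cuts after base 5 of each site (before the last base), so after positions 38, 92, 116.
NdeI sites (CATATG) start at positions 50, 73.
NdeI cuts after base 2 of each site, so after positions 51, 74.
Combined cut positions: 38, 51, 74, 92, 116.
Linear molecule, 5 cuts → 6 fragments:
  1–38 → 38 bp
  39–51 → 13 bp
  52–74 → 23 bp
  75–92 → 18 bp
  93–116 → 24 bp
  117–191 → 75 bp
Sorted largest to smallest: 75, 38, 24, 23, 18, 13 bp.

75, 38, 24, 23, 18, 13 bp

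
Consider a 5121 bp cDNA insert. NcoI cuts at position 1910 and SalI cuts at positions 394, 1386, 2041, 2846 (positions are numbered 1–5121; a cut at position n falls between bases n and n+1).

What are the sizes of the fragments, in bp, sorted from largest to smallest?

2275, 992, 805, 524, 394, 131 bp

Combined cut positions (sorted): 394, 1386, 1910, 2041, 2846.
Linear molecule, 5 cuts → 6 fragments:
  394 − 0 = 394 bp
  1386 − 394 = 992 bp
  1910 − 1386 = 524 bp
  2041 − 1910 = 131 bp
  2846 − 2041 = 805 bp
  5121 − 2846 = 2275 bp
Sorted largest to smallest: 2275, 992, 805, 524, 394, 131 bp.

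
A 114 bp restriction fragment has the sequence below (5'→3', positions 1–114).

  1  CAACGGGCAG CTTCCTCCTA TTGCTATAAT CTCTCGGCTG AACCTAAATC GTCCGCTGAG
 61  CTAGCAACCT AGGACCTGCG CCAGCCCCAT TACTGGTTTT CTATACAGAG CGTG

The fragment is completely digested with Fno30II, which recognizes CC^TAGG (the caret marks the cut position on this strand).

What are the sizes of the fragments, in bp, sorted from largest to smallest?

69, 45 bp

The Fno30II site (CCTAGG) starts at position 68.
Fno30II cuts after base 2 of each site, so after position 69.
Linear molecule, 1 cut → 2 fragments:
  1–69 → 69 bp
  70–114 → 45 bp
Sorted largest to smallest: 69, 45 bp.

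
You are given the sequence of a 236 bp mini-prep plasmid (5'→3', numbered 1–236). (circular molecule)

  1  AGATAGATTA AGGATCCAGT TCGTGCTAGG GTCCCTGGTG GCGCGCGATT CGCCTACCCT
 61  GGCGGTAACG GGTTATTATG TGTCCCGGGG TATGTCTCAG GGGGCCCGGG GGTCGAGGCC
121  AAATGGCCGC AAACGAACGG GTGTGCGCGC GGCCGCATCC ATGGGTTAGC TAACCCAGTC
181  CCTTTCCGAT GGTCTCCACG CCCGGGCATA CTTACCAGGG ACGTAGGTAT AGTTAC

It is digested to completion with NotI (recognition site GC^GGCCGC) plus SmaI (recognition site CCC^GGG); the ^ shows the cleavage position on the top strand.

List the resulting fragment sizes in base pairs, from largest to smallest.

The NotI site (GCGGCCGC) starts at position 149.
NotI cuts after base 2 of each site, so after position 150.
SmaI sites (CCCGGG) start at positions 84, 105, 201.
SmaI cuts after base 3 of each site, so after positions 86, 107, 203.
Combined cut positions: 86, 107, 150, 203.
Circular molecule, 4 cuts → 4 fragments:
  87–107 → 21 bp
  108–150 → 43 bp
  151–203 → 53 bp
  204–236 then 1–86 → 33 + 86 = 119 bp
Sorted largest to smallest: 119, 53, 43, 21 bp.

119, 53, 43, 21 bp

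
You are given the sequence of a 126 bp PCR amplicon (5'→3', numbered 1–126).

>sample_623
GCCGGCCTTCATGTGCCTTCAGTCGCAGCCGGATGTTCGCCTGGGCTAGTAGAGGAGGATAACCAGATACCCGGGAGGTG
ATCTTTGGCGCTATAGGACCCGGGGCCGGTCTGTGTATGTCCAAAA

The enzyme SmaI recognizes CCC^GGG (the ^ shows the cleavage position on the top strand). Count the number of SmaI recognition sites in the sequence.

2

CCCGGG occurs starting at positions 70, 99.
SmaI cuts at 2 sites.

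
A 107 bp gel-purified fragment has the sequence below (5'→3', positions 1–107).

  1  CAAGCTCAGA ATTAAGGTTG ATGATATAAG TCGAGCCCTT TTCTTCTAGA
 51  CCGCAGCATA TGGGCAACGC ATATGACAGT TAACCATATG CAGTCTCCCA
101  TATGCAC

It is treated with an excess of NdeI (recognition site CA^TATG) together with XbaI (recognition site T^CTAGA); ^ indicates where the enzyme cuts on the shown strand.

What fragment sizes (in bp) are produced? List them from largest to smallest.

NdeI sites (CATATG) start at positions 57, 70, 85, 99.
NdeI cuts after base 2 of each site, so after positions 58, 71, 86, 100.
The XbaI site (TCTAGA) starts at position 45.
XbaI cuts after the first base of each site, so after position 45.
Combined cut positions: 45, 58, 71, 86, 100.
Linear molecule, 5 cuts → 6 fragments:
  1–45 → 45 bp
  46–58 → 13 bp
  59–71 → 13 bp
  72–86 → 15 bp
  87–100 → 14 bp
  101–107 → 7 bp
Sorted largest to smallest: 45, 15, 14, 13, 13, 7 bp.

45, 15, 14, 13, 13, 7 bp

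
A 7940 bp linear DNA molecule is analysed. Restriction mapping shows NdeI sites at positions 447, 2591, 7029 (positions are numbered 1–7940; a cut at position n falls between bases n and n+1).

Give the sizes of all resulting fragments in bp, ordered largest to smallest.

Linear molecule, 3 cuts → 4 fragments:
  447 − 0 = 447 bp
  2591 − 447 = 2144 bp
  7029 − 2591 = 4438 bp
  7940 − 7029 = 911 bp
Sorted largest to smallest: 4438, 2144, 911, 447 bp.

4438, 2144, 911, 447 bp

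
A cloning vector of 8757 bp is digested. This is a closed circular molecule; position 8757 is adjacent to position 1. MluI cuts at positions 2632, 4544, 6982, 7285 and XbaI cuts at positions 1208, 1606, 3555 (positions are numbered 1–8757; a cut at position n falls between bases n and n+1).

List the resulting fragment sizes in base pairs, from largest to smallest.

2680, 2438, 1026, 989, 923, 398, 303 bp

Combined cut positions (sorted): 1208, 1606, 2632, 3555, 4544, 6982, 7285.
Circular molecule, 7 cuts → 7 fragments:
  1606 − 1208 = 398 bp
  2632 − 1606 = 1026 bp
  3555 − 2632 = 923 bp
  4544 − 3555 = 989 bp
  6982 − 4544 = 2438 bp
  7285 − 6982 = 303 bp
  wrap: 8757 − 7285 + 1208 = 2680 bp
Sorted largest to smallest: 2680, 2438, 1026, 989, 923, 398, 303 bp.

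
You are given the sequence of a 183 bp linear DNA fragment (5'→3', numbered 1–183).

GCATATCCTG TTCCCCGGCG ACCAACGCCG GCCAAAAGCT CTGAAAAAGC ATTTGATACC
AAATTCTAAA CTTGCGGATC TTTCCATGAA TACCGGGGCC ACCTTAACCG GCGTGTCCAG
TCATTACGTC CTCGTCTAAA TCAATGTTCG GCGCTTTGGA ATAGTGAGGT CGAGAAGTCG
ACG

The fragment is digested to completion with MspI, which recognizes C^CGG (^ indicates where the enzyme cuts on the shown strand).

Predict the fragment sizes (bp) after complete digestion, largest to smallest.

MspI sites (CCGG) start at positions 15, 28, 93, 108.
MspI cuts after the first base of each site, so after positions 15, 28, 93, 108.
Linear molecule, 4 cuts → 5 fragments:
  1–15 → 15 bp
  16–28 → 13 bp
  29–93 → 65 bp
  94–108 → 15 bp
  109–183 → 75 bp
Sorted largest to smallest: 75, 65, 15, 15, 13 bp.

75, 65, 15, 15, 13 bp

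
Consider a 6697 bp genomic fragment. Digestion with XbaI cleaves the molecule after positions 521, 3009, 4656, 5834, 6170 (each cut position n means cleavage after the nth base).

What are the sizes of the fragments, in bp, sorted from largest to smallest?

Linear molecule, 5 cuts → 6 fragments:
  521 − 0 = 521 bp
  3009 − 521 = 2488 bp
  4656 − 3009 = 1647 bp
  5834 − 4656 = 1178 bp
  6170 − 5834 = 336 bp
  6697 − 6170 = 527 bp
Sorted largest to smallest: 2488, 1647, 1178, 527, 521, 336 bp.

2488, 1647, 1178, 527, 521, 336 bp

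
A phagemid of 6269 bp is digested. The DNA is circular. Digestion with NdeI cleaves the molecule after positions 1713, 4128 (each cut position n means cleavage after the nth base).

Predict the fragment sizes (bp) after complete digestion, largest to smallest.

Circular molecule, 2 cuts → 2 fragments:
  4128 − 1713 = 2415 bp
  wrap: 6269 − 4128 + 1713 = 3854 bp
Sorted largest to smallest: 3854, 2415 bp.

3854, 2415 bp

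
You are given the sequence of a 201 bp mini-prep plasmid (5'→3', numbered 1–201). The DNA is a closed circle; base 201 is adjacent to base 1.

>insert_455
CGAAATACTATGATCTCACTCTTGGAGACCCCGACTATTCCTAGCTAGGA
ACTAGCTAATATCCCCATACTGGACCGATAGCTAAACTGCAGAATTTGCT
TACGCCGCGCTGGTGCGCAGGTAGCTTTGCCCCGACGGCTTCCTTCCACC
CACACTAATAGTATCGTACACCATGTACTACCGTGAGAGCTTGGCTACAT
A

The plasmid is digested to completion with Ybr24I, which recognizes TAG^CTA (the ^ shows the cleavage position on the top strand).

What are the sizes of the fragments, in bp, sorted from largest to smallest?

Ybr24I sites (TAGCTA) start at positions 42, 53, 79.
Ybr24I cuts after base 3 of each site, so after positions 44, 55, 81.
Circular molecule, 3 cuts → 3 fragments:
  45–55 → 11 bp
  56–81 → 26 bp
  82–201 then 1–44 → 120 + 44 = 164 bp
Sorted largest to smallest: 164, 26, 11 bp.

164, 26, 11 bp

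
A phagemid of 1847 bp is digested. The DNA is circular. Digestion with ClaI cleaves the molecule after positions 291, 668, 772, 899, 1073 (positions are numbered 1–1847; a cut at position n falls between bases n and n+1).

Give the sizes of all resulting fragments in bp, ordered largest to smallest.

1065, 377, 174, 127, 104 bp

Circular molecule, 5 cuts → 5 fragments:
  668 − 291 = 377 bp
  772 − 668 = 104 bp
  899 − 772 = 127 bp
  1073 − 899 = 174 bp
  wrap: 1847 − 1073 + 291 = 1065 bp
Sorted largest to smallest: 1065, 377, 174, 127, 104 bp.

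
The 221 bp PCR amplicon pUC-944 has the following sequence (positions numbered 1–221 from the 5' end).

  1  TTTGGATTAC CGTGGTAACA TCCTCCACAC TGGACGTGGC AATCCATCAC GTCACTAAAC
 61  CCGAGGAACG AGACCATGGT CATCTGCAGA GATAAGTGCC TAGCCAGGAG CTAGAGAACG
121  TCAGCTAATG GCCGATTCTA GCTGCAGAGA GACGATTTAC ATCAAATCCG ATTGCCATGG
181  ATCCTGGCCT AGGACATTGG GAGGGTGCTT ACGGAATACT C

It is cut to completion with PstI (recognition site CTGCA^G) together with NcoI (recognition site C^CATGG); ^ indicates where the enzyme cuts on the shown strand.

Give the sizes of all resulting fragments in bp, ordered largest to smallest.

74, 58, 46, 29, 14 bp

PstI sites (CTGCAG) start at positions 84, 142.
PstI cuts after base 5 of each site (before the last base), so after positions 88, 146.
NcoI sites (CCATGG) start at positions 74, 175.
NcoI cuts after the first base of each site, so after positions 74, 175.
Combined cut positions: 74, 88, 146, 175.
Linear molecule, 4 cuts → 5 fragments:
  1–74 → 74 bp
  75–88 → 14 bp
  89–146 → 58 bp
  147–175 → 29 bp
  176–221 → 46 bp
Sorted largest to smallest: 74, 58, 46, 29, 14 bp.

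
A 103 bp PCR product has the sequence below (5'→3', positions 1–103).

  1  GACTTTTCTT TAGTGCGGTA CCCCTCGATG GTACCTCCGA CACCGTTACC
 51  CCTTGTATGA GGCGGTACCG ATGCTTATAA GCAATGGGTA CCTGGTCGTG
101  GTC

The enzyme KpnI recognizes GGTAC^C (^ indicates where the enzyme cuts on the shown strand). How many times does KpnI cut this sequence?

GGTACC occurs starting at positions 17, 30, 64, 87.
KpnI cuts at 4 sites.

4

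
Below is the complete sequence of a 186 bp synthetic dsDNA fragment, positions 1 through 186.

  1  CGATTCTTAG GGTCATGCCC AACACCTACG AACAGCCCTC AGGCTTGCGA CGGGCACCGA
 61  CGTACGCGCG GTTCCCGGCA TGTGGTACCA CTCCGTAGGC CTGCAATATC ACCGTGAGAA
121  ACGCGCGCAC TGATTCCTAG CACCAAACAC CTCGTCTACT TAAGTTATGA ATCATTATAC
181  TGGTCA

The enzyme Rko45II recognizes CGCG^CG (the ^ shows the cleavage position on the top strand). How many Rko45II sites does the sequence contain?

CGCGCG occurs starting at positions 65, 122.
Rko45II cuts at 2 sites.

2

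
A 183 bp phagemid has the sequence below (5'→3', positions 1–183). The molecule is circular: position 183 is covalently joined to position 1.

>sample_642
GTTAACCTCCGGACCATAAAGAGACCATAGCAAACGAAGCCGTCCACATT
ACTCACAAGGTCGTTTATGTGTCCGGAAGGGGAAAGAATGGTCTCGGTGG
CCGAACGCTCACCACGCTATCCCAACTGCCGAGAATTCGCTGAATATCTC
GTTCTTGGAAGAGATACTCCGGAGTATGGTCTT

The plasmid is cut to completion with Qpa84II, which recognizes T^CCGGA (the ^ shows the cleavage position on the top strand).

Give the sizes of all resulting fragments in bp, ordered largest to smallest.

Qpa84II sites (TCCGGA) start at positions 8, 72, 168.
Qpa84II cuts after the first base of each site, so after positions 8, 72, 168.
Circular molecule, 3 cuts → 3 fragments:
  9–72 → 64 bp
  73–168 → 96 bp
  169–183 then 1–8 → 15 + 8 = 23 bp
Sorted largest to smallest: 96, 64, 23 bp.

96, 64, 23 bp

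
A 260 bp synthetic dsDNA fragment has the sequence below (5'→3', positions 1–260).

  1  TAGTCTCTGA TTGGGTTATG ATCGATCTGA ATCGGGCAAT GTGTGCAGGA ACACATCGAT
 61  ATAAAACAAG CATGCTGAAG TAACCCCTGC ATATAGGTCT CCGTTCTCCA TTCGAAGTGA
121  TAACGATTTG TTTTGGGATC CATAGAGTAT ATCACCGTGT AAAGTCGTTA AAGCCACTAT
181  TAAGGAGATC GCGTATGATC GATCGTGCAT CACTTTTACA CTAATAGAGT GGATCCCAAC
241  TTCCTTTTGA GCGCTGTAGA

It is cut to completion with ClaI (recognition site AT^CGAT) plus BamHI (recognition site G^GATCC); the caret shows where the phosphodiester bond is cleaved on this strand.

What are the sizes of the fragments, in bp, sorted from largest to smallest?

ClaI sites (ATCGAT) start at positions 21, 55, 198.
ClaI cuts after base 2 of each site, so after positions 22, 56, 199.
BamHI sites (GGATCC) start at positions 136, 231.
BamHI cuts after the first base of each site, so after positions 136, 231.
Combined cut positions: 22, 56, 136, 199, 231.
Linear molecule, 5 cuts → 6 fragments:
  1–22 → 22 bp
  23–56 → 34 bp
  57–136 → 80 bp
  137–199 → 63 bp
  200–231 → 32 bp
  232–260 → 29 bp
Sorted largest to smallest: 80, 63, 34, 32, 29, 22 bp.

80, 63, 34, 32, 29, 22 bp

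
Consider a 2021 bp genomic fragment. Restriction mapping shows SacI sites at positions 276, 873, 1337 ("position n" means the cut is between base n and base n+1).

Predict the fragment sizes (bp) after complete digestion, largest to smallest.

684, 597, 464, 276 bp

Linear molecule, 3 cuts → 4 fragments:
  276 − 0 = 276 bp
  873 − 276 = 597 bp
  1337 − 873 = 464 bp
  2021 − 1337 = 684 bp
Sorted largest to smallest: 684, 597, 464, 276 bp.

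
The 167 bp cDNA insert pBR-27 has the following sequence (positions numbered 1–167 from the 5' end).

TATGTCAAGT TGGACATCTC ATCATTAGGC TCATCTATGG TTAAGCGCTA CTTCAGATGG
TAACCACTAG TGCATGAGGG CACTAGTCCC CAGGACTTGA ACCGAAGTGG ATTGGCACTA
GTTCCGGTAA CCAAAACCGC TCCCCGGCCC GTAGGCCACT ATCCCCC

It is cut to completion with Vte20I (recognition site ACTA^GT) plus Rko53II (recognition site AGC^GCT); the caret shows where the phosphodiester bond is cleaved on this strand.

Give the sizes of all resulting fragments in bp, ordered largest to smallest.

Vte20I sites (ACTAGT) start at positions 66, 82, 117.
Vte20I cuts after base 4 of each site, so after positions 69, 85, 120.
The Rko53II site (AGCGCT) starts at position 44.
Rko53II cuts after base 3 of each site, so after position 46.
Combined cut positions: 46, 69, 85, 120.
Linear molecule, 4 cuts → 5 fragments:
  1–46 → 46 bp
  47–69 → 23 bp
  70–85 → 16 bp
  86–120 → 35 bp
  121–167 → 47 bp
Sorted largest to smallest: 47, 46, 35, 23, 16 bp.

47, 46, 35, 23, 16 bp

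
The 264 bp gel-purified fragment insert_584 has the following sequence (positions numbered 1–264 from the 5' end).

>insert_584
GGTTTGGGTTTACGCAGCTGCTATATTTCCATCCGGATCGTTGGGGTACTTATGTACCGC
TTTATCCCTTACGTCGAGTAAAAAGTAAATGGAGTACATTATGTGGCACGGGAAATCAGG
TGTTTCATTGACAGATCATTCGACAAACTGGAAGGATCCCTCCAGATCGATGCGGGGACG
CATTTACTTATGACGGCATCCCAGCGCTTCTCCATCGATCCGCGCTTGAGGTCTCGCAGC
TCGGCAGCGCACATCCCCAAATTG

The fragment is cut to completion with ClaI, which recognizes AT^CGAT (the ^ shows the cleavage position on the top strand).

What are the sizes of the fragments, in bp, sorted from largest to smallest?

ClaI sites (ATCGAT) start at positions 166, 214.
ClaI cuts after base 2 of each site, so after positions 167, 215.
Linear molecule, 2 cuts → 3 fragments:
  1–167 → 167 bp
  168–215 → 48 bp
  216–264 → 49 bp
Sorted largest to smallest: 167, 49, 48 bp.

167, 49, 48 bp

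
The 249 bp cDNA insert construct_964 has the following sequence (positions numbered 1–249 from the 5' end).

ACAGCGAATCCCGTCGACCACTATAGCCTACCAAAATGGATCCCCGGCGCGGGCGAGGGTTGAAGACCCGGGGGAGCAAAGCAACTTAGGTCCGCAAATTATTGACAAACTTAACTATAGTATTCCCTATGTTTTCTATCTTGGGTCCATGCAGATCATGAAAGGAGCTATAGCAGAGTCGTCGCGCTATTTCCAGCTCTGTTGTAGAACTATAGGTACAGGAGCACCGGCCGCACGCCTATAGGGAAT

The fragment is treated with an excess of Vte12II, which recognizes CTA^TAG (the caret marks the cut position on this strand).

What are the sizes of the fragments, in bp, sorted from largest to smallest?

94, 53, 42, 29, 23, 8 bp

Vte12II sites (CTATAG) start at positions 21, 115, 168, 210, 239.
Vte12II cuts after base 3 of each site, so after positions 23, 117, 170, 212, 241.
Linear molecule, 5 cuts → 6 fragments:
  1–23 → 23 bp
  24–117 → 94 bp
  118–170 → 53 bp
  171–212 → 42 bp
  213–241 → 29 bp
  242–249 → 8 bp
Sorted largest to smallest: 94, 53, 42, 29, 23, 8 bp.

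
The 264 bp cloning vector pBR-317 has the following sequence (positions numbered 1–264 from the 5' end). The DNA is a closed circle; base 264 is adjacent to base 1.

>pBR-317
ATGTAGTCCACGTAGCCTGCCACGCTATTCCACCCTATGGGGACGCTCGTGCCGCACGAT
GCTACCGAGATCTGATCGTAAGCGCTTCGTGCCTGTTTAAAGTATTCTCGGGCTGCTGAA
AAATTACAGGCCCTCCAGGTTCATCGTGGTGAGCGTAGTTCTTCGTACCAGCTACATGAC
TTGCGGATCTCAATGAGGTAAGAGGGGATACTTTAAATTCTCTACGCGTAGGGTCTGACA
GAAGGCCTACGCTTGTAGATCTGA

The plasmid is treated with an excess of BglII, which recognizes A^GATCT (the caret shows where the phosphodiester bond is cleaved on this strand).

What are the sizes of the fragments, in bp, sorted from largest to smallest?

BglII sites (AGATCT) start at positions 68, 257.
BglII cuts after the first base of each site, so after positions 68, 257.
Circular molecule, 2 cuts → 2 fragments:
  69–257 → 189 bp
  258–264 then 1–68 → 7 + 68 = 75 bp
Sorted largest to smallest: 189, 75 bp.

189, 75 bp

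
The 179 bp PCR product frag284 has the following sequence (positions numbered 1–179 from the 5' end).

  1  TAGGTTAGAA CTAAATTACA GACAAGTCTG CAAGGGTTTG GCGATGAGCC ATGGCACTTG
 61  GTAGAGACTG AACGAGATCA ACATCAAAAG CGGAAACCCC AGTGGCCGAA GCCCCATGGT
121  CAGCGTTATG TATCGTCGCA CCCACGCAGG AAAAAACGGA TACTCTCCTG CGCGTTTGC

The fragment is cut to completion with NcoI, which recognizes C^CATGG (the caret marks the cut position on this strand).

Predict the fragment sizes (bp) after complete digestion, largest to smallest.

65, 65, 49 bp

NcoI sites (CCATGG) start at positions 49, 114.
NcoI cuts after the first base of each site, so after positions 49, 114.
Linear molecule, 2 cuts → 3 fragments:
  1–49 → 49 bp
  50–114 → 65 bp
  115–179 → 65 bp
Sorted largest to smallest: 65, 65, 49 bp.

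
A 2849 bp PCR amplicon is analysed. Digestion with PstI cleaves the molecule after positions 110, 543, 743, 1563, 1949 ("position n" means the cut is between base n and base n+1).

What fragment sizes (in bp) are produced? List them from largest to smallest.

900, 820, 433, 386, 200, 110 bp

Linear molecule, 5 cuts → 6 fragments:
  110 − 0 = 110 bp
  543 − 110 = 433 bp
  743 − 543 = 200 bp
  1563 − 743 = 820 bp
  1949 − 1563 = 386 bp
  2849 − 1949 = 900 bp
Sorted largest to smallest: 900, 820, 433, 386, 200, 110 bp.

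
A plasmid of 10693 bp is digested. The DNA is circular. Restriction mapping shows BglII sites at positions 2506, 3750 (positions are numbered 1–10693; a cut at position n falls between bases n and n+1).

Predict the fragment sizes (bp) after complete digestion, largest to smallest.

9449, 1244 bp

Circular molecule, 2 cuts → 2 fragments:
  3750 − 2506 = 1244 bp
  wrap: 10693 − 3750 + 2506 = 9449 bp
Sorted largest to smallest: 9449, 1244 bp.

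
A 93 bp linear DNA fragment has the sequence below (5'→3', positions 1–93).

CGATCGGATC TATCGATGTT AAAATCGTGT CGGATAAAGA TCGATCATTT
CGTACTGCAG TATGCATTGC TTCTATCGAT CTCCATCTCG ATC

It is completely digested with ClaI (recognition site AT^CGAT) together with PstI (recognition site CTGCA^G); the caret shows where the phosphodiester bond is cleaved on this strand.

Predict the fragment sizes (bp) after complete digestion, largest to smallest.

28, 18, 17, 17, 13 bp

ClaI sites (ATCGAT) start at positions 12, 40, 75.
ClaI cuts after base 2 of each site, so after positions 13, 41, 76.
The PstI site (CTGCAG) starts at position 55.
PstI cuts after base 5 of each site (before the last base), so after position 59.
Combined cut positions: 13, 41, 59, 76.
Linear molecule, 4 cuts → 5 fragments:
  1–13 → 13 bp
  14–41 → 28 bp
  42–59 → 18 bp
  60–76 → 17 bp
  77–93 → 17 bp
Sorted largest to smallest: 28, 18, 17, 17, 13 bp.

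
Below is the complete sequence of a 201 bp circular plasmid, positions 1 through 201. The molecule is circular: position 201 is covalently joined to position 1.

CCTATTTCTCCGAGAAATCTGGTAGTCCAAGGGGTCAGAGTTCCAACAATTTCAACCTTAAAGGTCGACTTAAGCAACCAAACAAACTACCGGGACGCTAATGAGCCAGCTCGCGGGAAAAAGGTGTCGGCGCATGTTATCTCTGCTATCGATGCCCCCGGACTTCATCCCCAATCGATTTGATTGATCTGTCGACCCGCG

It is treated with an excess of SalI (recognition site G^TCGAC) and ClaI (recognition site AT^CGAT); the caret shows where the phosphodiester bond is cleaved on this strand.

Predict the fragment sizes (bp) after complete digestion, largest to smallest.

SalI sites (GTCGAC) start at positions 64, 191.
SalI cuts after the first base of each site, so after positions 64, 191.
ClaI sites (ATCGAT) start at positions 148, 174.
ClaI cuts after base 2 of each site, so after positions 149, 175.
Combined cut positions: 64, 149, 175, 191.
Circular molecule, 4 cuts → 4 fragments:
  65–149 → 85 bp
  150–175 → 26 bp
  176–191 → 16 bp
  192–201 then 1–64 → 10 + 64 = 74 bp
Sorted largest to smallest: 85, 74, 26, 16 bp.

85, 74, 26, 16 bp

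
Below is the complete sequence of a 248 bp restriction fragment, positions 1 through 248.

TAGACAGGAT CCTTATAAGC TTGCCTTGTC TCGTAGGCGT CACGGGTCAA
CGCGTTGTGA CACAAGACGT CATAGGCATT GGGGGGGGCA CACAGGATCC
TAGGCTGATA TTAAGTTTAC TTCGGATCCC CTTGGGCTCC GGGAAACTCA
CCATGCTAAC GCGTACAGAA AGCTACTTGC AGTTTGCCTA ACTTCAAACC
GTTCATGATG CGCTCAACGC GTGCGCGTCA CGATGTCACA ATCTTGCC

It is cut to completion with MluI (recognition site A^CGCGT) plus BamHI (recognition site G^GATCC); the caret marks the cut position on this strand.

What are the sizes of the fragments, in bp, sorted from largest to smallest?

58, 45, 43, 35, 31, 29, 7 bp

MluI sites (ACGCGT) start at positions 50, 159, 217.
MluI cuts after the first base of each site, so after positions 50, 159, 217.
BamHI sites (GGATCC) start at positions 7, 95, 124.
BamHI cuts after the first base of each site, so after positions 7, 95, 124.
Combined cut positions: 7, 50, 95, 124, 159, 217.
Linear molecule, 6 cuts → 7 fragments:
  1–7 → 7 bp
  8–50 → 43 bp
  51–95 → 45 bp
  96–124 → 29 bp
  125–159 → 35 bp
  160–217 → 58 bp
  218–248 → 31 bp
Sorted largest to smallest: 58, 45, 43, 35, 31, 29, 7 bp.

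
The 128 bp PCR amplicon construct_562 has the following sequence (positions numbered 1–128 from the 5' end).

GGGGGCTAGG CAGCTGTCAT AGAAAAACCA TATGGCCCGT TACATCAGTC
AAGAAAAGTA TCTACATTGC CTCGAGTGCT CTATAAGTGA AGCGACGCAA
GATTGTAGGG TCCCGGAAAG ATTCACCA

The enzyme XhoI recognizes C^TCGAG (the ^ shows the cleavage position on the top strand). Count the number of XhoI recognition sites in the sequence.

CTCGAG occurs starting at position 71.
XhoI cuts at 1 site.

1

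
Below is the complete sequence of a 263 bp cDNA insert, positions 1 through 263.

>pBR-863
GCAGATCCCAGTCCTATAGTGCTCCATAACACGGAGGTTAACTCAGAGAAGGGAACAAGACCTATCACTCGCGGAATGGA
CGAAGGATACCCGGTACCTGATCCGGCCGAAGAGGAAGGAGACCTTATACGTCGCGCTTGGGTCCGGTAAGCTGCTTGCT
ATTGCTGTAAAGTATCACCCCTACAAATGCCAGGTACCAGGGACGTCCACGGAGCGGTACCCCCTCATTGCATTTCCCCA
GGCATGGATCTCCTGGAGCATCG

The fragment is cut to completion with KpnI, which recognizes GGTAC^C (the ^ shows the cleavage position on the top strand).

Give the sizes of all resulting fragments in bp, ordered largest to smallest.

KpnI sites (GGTACC) start at positions 93, 193, 216.
KpnI cuts after base 5 of each site (before the last base), so after positions 97, 197, 220.
Linear molecule, 3 cuts → 4 fragments:
  1–97 → 97 bp
  98–197 → 100 bp
  198–220 → 23 bp
  221–263 → 43 bp
Sorted largest to smallest: 100, 97, 43, 23 bp.

100, 97, 43, 23 bp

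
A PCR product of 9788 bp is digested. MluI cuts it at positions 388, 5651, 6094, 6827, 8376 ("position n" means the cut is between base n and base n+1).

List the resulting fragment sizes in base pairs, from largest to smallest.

Linear molecule, 5 cuts → 6 fragments:
  388 − 0 = 388 bp
  5651 − 388 = 5263 bp
  6094 − 5651 = 443 bp
  6827 − 6094 = 733 bp
  8376 − 6827 = 1549 bp
  9788 − 8376 = 1412 bp
Sorted largest to smallest: 5263, 1549, 1412, 733, 443, 388 bp.

5263, 1549, 1412, 733, 443, 388 bp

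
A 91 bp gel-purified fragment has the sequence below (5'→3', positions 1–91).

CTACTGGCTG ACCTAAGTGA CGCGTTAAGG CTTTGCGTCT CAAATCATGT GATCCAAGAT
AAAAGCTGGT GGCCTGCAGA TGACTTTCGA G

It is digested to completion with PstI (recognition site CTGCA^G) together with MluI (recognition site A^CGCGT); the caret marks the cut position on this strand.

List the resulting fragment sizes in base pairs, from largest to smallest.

58, 20, 13 bp

The PstI site (CTGCAG) starts at position 74.
PstI cuts after base 5 of each site (before the last base), so after position 78.
The MluI site (ACGCGT) starts at position 20.
MluI cuts after the first base of each site, so after position 20.
Combined cut positions: 20, 78.
Linear molecule, 2 cuts → 3 fragments:
  1–20 → 20 bp
  21–78 → 58 bp
  79–91 → 13 bp
Sorted largest to smallest: 58, 20, 13 bp.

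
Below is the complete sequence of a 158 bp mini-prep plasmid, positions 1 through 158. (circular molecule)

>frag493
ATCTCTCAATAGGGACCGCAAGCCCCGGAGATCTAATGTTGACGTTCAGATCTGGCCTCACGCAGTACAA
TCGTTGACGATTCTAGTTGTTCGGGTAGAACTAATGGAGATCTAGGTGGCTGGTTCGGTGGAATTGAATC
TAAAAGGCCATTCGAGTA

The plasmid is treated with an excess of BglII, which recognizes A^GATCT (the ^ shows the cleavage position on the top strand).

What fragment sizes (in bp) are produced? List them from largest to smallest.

BglII sites (AGATCT) start at positions 29, 48, 108.
BglII cuts after the first base of each site, so after positions 29, 48, 108.
Circular molecule, 3 cuts → 3 fragments:
  30–48 → 19 bp
  49–108 → 60 bp
  109–158 then 1–29 → 50 + 29 = 79 bp
Sorted largest to smallest: 79, 60, 19 bp.

79, 60, 19 bp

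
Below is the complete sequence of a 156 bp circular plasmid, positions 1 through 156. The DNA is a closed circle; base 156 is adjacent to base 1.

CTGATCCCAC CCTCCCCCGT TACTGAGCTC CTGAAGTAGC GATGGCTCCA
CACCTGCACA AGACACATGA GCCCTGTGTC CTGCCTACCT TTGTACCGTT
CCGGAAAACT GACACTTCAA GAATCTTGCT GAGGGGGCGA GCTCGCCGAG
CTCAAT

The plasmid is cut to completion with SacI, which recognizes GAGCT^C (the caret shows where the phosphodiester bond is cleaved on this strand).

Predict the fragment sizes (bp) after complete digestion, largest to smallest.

114, 33, 9 bp

SacI sites (GAGCTC) start at positions 25, 139, 148.
SacI cuts after base 5 of each site (before the last base), so after positions 29, 143, 152.
Circular molecule, 3 cuts → 3 fragments:
  30–143 → 114 bp
  144–152 → 9 bp
  153–156 then 1–29 → 4 + 29 = 33 bp
Sorted largest to smallest: 114, 33, 9 bp.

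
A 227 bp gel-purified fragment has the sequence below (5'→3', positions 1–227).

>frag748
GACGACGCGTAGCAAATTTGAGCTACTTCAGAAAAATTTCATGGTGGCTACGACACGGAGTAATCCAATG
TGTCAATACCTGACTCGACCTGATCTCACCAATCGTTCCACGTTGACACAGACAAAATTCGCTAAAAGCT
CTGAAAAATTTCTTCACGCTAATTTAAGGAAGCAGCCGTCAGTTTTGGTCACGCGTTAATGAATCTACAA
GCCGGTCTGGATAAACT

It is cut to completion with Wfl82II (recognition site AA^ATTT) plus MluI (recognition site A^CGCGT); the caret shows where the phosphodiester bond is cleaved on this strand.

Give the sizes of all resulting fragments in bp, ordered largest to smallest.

112, 44, 36, 20, 10, 5 bp

Wfl82II sites (AAATTT) start at positions 14, 34, 146.
Wfl82II cuts after base 2 of each site, so after positions 15, 35, 147.
MluI sites (ACGCGT) start at positions 5, 191.
MluI cuts after the first base of each site, so after positions 5, 191.
Combined cut positions: 5, 15, 35, 147, 191.
Linear molecule, 5 cuts → 6 fragments:
  1–5 → 5 bp
  6–15 → 10 bp
  16–35 → 20 bp
  36–147 → 112 bp
  148–191 → 44 bp
  192–227 → 36 bp
Sorted largest to smallest: 112, 44, 36, 20, 10, 5 bp.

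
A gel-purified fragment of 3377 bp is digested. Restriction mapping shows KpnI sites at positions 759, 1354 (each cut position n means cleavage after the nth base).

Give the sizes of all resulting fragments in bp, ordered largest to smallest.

2023, 759, 595 bp

Linear molecule, 2 cuts → 3 fragments:
  759 − 0 = 759 bp
  1354 − 759 = 595 bp
  3377 − 1354 = 2023 bp
Sorted largest to smallest: 2023, 759, 595 bp.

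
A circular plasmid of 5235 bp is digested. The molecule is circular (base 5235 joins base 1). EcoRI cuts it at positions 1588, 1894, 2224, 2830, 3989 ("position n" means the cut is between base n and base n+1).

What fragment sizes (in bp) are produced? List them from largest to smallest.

Circular molecule, 5 cuts → 5 fragments:
  1894 − 1588 = 306 bp
  2224 − 1894 = 330 bp
  2830 − 2224 = 606 bp
  3989 − 2830 = 1159 bp
  wrap: 5235 − 3989 + 1588 = 2834 bp
Sorted largest to smallest: 2834, 1159, 606, 330, 306 bp.

2834, 1159, 606, 330, 306 bp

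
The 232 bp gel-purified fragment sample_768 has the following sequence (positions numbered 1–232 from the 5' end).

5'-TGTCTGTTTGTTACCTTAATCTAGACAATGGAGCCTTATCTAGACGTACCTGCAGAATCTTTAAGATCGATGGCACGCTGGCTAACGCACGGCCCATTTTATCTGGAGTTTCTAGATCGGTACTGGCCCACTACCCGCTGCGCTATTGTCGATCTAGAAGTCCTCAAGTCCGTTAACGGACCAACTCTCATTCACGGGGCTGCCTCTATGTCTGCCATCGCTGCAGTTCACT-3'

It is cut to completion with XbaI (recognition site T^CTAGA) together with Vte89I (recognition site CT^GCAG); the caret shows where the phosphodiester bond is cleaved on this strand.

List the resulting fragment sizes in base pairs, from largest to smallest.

69, 60, 42, 20, 19, 12, 10 bp

XbaI sites (TCTAGA) start at positions 20, 39, 111, 153.
XbaI cuts after the first base of each site, so after positions 20, 39, 111, 153.
Vte89I sites (CTGCAG) start at positions 50, 221.
Vte89I cuts after base 2 of each site, so after positions 51, 222.
Combined cut positions: 20, 39, 51, 111, 153, 222.
Linear molecule, 6 cuts → 7 fragments:
  1–20 → 20 bp
  21–39 → 19 bp
  40–51 → 12 bp
  52–111 → 60 bp
  112–153 → 42 bp
  154–222 → 69 bp
  223–232 → 10 bp
Sorted largest to smallest: 69, 60, 42, 20, 19, 12, 10 bp.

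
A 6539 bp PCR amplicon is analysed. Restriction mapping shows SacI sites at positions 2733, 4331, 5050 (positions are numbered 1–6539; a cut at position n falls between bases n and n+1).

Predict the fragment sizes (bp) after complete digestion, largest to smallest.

Linear molecule, 3 cuts → 4 fragments:
  2733 − 0 = 2733 bp
  4331 − 2733 = 1598 bp
  5050 − 4331 = 719 bp
  6539 − 5050 = 1489 bp
Sorted largest to smallest: 2733, 1598, 1489, 719 bp.

2733, 1598, 1489, 719 bp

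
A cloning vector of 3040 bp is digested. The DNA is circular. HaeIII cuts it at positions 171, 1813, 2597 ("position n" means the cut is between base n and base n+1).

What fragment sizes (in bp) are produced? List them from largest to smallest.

1642, 784, 614 bp

Circular molecule, 3 cuts → 3 fragments:
  1813 − 171 = 1642 bp
  2597 − 1813 = 784 bp
  wrap: 3040 − 2597 + 171 = 614 bp
Sorted largest to smallest: 1642, 784, 614 bp.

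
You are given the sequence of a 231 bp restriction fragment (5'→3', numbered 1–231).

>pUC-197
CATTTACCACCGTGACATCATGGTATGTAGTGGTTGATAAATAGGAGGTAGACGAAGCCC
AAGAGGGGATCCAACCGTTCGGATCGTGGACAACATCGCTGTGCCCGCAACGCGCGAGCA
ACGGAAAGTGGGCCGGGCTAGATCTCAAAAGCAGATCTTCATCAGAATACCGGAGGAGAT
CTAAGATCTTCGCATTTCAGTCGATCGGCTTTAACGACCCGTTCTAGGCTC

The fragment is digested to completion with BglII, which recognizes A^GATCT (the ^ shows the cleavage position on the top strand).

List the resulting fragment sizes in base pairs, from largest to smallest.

BglII sites (AGATCT) start at positions 140, 153, 177, 184.
BglII cuts after the first base of each site, so after positions 140, 153, 177, 184.
Linear molecule, 4 cuts → 5 fragments:
  1–140 → 140 bp
  141–153 → 13 bp
  154–177 → 24 bp
  178–184 → 7 bp
  185–231 → 47 bp
Sorted largest to smallest: 140, 47, 24, 13, 7 bp.

140, 47, 24, 13, 7 bp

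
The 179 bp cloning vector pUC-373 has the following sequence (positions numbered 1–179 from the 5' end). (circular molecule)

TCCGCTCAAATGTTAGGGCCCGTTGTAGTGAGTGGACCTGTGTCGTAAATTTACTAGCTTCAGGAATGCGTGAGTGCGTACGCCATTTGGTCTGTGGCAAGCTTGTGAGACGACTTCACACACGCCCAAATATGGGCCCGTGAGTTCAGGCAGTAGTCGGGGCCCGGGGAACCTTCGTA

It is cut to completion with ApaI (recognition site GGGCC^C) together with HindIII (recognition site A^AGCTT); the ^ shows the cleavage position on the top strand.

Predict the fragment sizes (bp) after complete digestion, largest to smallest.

79, 39, 35, 26 bp

ApaI sites (GGGCCC) start at positions 16, 134, 160.
ApaI cuts after base 5 of each site (before the last base), so after positions 20, 138, 164.
The HindIII site (AAGCTT) starts at position 99.
HindIII cuts after the first base of each site, so after position 99.
Combined cut positions: 20, 99, 138, 164.
Circular molecule, 4 cuts → 4 fragments:
  21–99 → 79 bp
  100–138 → 39 bp
  139–164 → 26 bp
  165–179 then 1–20 → 15 + 20 = 35 bp
Sorted largest to smallest: 79, 39, 35, 26 bp.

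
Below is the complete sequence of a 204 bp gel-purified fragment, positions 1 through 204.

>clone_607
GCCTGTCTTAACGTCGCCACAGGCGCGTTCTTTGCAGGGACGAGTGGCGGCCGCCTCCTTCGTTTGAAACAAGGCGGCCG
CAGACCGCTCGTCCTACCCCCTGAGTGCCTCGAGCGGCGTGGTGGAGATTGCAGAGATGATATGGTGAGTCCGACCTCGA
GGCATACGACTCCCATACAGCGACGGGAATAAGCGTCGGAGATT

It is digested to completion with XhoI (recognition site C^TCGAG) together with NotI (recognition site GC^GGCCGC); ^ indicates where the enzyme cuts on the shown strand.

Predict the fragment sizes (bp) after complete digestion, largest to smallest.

XhoI sites (CTCGAG) start at positions 109, 156.
XhoI cuts after the first base of each site, so after positions 109, 156.
NotI sites (GCGGCCGC) start at positions 47, 74.
NotI cuts after base 2 of each site, so after positions 48, 75.
Combined cut positions: 48, 75, 109, 156.
Linear molecule, 4 cuts → 5 fragments:
  1–48 → 48 bp
  49–75 → 27 bp
  76–109 → 34 bp
  110–156 → 47 bp
  157–204 → 48 bp
Sorted largest to smallest: 48, 48, 47, 34, 27 bp.

48, 48, 47, 34, 27 bp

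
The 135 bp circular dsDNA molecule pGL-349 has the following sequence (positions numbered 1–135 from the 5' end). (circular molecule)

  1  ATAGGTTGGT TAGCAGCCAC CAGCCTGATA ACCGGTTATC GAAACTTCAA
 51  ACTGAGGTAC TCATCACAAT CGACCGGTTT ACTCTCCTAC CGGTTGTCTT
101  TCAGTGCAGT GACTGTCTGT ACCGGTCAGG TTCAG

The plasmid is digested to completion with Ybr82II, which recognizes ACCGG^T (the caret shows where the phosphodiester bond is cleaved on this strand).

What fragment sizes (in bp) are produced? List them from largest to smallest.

45, 42, 32, 16 bp

Ybr82II sites (ACCGGT) start at positions 31, 73, 89, 121.
Ybr82II cuts after base 5 of each site (before the last base), so after positions 35, 77, 93, 125.
Circular molecule, 4 cuts → 4 fragments:
  36–77 → 42 bp
  78–93 → 16 bp
  94–125 → 32 bp
  126–135 then 1–35 → 10 + 35 = 45 bp
Sorted largest to smallest: 45, 42, 32, 16 bp.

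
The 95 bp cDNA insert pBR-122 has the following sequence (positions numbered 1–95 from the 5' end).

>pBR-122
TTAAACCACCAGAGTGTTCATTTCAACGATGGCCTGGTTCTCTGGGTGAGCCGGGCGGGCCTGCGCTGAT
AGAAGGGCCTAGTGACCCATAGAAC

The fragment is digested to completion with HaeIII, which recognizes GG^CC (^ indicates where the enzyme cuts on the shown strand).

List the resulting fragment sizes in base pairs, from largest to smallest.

32, 27, 18, 18 bp

HaeIII sites (GGCC) start at positions 31, 58, 76.
HaeIII cuts after base 2 of each site, so after positions 32, 59, 77.
Linear molecule, 3 cuts → 4 fragments:
  1–32 → 32 bp
  33–59 → 27 bp
  60–77 → 18 bp
  78–95 → 18 bp
Sorted largest to smallest: 32, 27, 18, 18 bp.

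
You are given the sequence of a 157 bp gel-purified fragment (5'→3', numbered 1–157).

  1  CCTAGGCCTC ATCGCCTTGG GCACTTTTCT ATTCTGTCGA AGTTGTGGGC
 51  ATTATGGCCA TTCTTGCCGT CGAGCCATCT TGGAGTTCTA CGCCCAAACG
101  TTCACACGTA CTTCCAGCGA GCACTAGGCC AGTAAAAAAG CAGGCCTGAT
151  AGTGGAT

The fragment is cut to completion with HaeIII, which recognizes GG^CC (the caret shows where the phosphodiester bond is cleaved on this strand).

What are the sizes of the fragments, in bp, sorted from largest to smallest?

HaeIII sites (GGCC) start at positions 5, 56, 127, 143.
HaeIII cuts after base 2 of each site, so after positions 6, 57, 128, 144.
Linear molecule, 4 cuts → 5 fragments:
  1–6 → 6 bp
  7–57 → 51 bp
  58–128 → 71 bp
  129–144 → 16 bp
  145–157 → 13 bp
Sorted largest to smallest: 71, 51, 16, 13, 6 bp.

71, 51, 16, 13, 6 bp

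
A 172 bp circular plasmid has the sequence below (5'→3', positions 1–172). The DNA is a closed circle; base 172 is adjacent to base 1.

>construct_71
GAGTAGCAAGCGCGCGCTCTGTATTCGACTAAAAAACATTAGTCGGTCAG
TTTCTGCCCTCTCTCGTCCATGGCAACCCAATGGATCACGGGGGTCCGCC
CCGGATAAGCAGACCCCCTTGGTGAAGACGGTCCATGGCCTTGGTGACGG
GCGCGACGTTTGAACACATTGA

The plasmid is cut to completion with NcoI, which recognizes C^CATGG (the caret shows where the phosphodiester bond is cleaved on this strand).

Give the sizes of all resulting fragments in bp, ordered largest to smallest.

107, 65 bp

NcoI sites (CCATGG) start at positions 68, 133.
NcoI cuts after the first base of each site, so after positions 68, 133.
Circular molecule, 2 cuts → 2 fragments:
  69–133 → 65 bp
  134–172 then 1–68 → 39 + 68 = 107 bp
Sorted largest to smallest: 107, 65 bp.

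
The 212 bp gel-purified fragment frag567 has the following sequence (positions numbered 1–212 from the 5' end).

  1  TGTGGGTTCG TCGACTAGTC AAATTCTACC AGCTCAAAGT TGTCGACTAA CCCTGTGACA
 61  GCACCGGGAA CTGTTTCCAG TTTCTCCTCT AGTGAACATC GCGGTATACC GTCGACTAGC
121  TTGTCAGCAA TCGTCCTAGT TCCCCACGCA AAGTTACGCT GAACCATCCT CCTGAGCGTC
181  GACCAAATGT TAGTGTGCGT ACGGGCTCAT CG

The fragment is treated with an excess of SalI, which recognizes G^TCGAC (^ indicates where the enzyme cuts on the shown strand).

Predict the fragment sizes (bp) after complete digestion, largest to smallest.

69, 67, 34, 32, 10 bp

SalI sites (GTCGAC) start at positions 10, 42, 111, 178.
SalI cuts after the first base of each site, so after positions 10, 42, 111, 178.
Linear molecule, 4 cuts → 5 fragments:
  1–10 → 10 bp
  11–42 → 32 bp
  43–111 → 69 bp
  112–178 → 67 bp
  179–212 → 34 bp
Sorted largest to smallest: 69, 67, 34, 32, 10 bp.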